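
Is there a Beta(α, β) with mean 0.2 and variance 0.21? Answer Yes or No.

The Beta variance bound is σ² < μ(1−μ).
Here μ(1−μ) = 0.2×0.8 = 0.16, and 0.21 ≥ 0.16.

No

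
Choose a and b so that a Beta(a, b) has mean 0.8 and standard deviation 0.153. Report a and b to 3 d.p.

First σ² = 0.023409. Setting a = μn, b = (1−μ)n with n = a+b,
μ(1−μ)/(n+1) = 0.023409 ⇒ n+1 = 0.16/0.023409 = 6.8350 ⇒ n = 5.8350.
Hence a = 0.8×5.8350 = 4.668, b = 0.2×5.8350 = 1.167.

a = 4.668, b = 1.167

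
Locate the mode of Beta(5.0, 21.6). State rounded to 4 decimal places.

The density x^(α−1)(1−x)^(β−1) is maximised at (α−1)/(α+β−2) = 4.0/24.6 = 0.1626.

0.1626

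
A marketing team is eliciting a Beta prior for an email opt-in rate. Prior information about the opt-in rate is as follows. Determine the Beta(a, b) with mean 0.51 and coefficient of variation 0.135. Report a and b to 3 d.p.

Var = (CV·μ)² = (0.135×0.51)² = 0.004740.
a+b = μ(1−μ)/Var − 1 = 0.2499/0.004740 − 1 = 51.7179.
Thus a = 0.51·51.7179 = 26.376 and b = 0.49·51.7179 = 25.342.

a = 26.376, b = 25.342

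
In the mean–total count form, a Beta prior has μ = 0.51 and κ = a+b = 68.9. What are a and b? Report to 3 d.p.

a = 35.139, b = 33.761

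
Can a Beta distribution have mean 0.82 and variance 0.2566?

No

The Beta variance bound is σ² < μ(1−μ).
Here μ(1−μ) = 0.82×0.18 = 0.1476, and 0.2566 ≥ 0.1476.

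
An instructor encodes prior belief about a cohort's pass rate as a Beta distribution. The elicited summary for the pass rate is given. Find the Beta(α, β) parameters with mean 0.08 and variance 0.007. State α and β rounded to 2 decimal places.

α = 0.76, β = 8.75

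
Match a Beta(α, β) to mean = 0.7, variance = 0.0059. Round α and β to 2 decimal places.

By moment matching, α+β = μ(1−μ)/σ² − 1 = (0.7·0.3)/0.0059 − 1 = 35.5932 − 1 = 34.5932.
Since α/(α+β) = μ, α = 0.7·34.5932 = 24.22 and β = 0.3·34.5932 = 10.38.

α = 24.22, β = 10.38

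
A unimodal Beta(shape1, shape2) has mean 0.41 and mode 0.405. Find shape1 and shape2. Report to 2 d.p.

With s = shape1+shape2: μ = shape1/s and mode = (shape1−1)/(s−2). Eliminating shape1 = μs,
μs − 1 = m(s−2) ⇒ s(μ−m) = 1−2m ⇒ s = 0.190/0.005 = 38.0000.
So shape1 = μs = 15.58, shape2 = (1−μ)s = 22.42.

shape1 = 15.58, shape2 = 22.42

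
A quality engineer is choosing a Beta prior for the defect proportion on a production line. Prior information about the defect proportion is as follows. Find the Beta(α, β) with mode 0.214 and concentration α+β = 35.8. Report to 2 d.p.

α = 8.23, β = 27.57

For α,β>1 the mode is (α−1)/(α+β−2), so α = mode·(κ−2)+1 = 0.214×33.8+1 = 8.23.
And β = (1−mode)·(κ−2)+1 = 0.786×33.8+1 = 27.57.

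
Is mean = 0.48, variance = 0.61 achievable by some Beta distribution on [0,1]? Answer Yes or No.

For any Beta, Var(X) < E[X]·(1−E[X]).
Here μ(1−μ) = 0.48×0.52 = 0.2496, and 0.61 ≥ 0.2496.

No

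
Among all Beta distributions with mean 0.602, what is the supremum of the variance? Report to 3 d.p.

Var = μ(1−μ)/(α+β+1), which approaches μ(1−μ) as α+β → 0.
So the supremum is μ(1−μ) = 0.602×0.398 = 0.240.

0.240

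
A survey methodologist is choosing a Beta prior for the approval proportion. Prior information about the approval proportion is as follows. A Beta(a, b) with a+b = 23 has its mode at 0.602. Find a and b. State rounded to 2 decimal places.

a = 13.64, b = 9.36

For a,b>1 the mode is (a−1)/(a+b−2), so a = mode·(κ−2)+1 = 0.602×21+1 = 13.64.
And b = (1−mode)·(κ−2)+1 = 0.398×21+1 = 9.36.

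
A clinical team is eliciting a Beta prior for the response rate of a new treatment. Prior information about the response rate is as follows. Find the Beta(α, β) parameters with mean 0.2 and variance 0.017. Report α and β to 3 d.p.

α = 1.682, β = 6.729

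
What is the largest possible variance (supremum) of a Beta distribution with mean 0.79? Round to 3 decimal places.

0.166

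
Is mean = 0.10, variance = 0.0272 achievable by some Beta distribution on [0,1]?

A Beta with mean μ has variance μ(1−μ)/(α+β+1) < μ(1−μ).
Here μ(1−μ) = 0.10×0.90 = 0.0900, and 0.0272 < 0.0900.

Yes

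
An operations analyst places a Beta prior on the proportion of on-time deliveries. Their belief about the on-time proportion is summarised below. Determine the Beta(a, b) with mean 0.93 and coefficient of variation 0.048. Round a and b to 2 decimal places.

Var = (CV·μ)² = (0.048×0.93)² = 0.001993.
a+b = μ(1−μ)/Var − 1 = 0.0651/0.001993 − 1 = 31.6688.
Thus a = 0.93·31.6688 = 29.45 and b = 0.07·31.6688 = 2.22.

a = 29.45, b = 2.22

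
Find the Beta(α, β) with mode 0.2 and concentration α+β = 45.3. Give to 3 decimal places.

Mode = (α−1)/(κ−2) with κ = α+β, so α−1 = 0.2·43.3 = 8.660.
α = 9.660; β = κ − α = 35.640.

α = 9.660, β = 35.640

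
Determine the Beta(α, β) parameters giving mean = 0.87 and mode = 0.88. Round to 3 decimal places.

With s = α+β: μ = α/s and mode = (α−1)/(s−2). Eliminating α = μs,
μs − 1 = m(s−2) ⇒ s(μ−m) = 1−2m ⇒ s = -0.76/-0.01 = 76.0000.
So α = μs = 66.120, β = (1−μ)s = 9.880.

α = 66.120, β = 9.880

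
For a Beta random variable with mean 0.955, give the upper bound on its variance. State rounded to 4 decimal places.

0.0430

For fixed mean μ the Beta variance is μ(1−μ)/(α+β+1), increasing as α+β decreases.
Its least upper bound (not attained) is μ(1−μ) = 0.955·0.045 = 0.0430.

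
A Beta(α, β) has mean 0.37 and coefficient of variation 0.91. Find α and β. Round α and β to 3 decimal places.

α = 0.391, β = 0.665

Var = (CV·μ)² = (0.91×0.37)² = 0.113367.
α+β = μ(1−μ)/Var − 1 = 0.2331/0.113367 − 1 = 1.0562.
Thus α = 0.37·1.0562 = 0.391 and β = 0.63·1.0562 = 0.665.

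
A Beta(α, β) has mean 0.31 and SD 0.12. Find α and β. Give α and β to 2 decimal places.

First σ² = 0.0144. Setting α = μn, β = (1−μ)n with n = α+β,
μ(1−μ)/(n+1) = 0.0144 ⇒ n+1 = 0.2139/0.0144 = 14.8542 ⇒ n = 13.8542.
Hence α = 0.31×13.8542 = 4.29, β = 0.69×13.8542 = 9.56.

α = 4.29, β = 9.56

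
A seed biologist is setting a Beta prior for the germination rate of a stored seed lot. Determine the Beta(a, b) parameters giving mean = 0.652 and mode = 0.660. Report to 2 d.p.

With s = a+b: μ = a/s and mode = (a−1)/(s−2). Eliminating a = μs,
μs − 1 = m(s−2) ⇒ s(μ−m) = 1−2m ⇒ s = -0.320/-0.008 = 40.0000.
So a = μs = 26.08, b = (1−μ)s = 13.92.

a = 26.08, b = 13.92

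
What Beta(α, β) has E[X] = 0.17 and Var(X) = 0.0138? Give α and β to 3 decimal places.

α = 1.568, β = 7.656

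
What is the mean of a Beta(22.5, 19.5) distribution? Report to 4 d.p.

0.5357

The Beta mean is α/(α+β) = 22.5/(22.5+19.5) = 0.5357.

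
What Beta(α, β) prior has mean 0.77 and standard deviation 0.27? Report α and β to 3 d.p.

α = 1.101, β = 0.329

First σ² = 0.0729. Setting α = μn, β = (1−μ)n with n = α+β,
μ(1−μ)/(n+1) = 0.0729 ⇒ n+1 = 0.1771/0.0729 = 2.4294 ⇒ n = 1.4294.
Hence α = 0.77×1.4294 = 1.101, β = 0.23×1.4294 = 0.329.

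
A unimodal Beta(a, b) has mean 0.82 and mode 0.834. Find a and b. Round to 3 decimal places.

Let s = a+b. Mean gives a = μs = 0.82s; mode gives (a−1)/(s−2) = 0.834.
Substituting: 0.82s − 1 = 0.834(s−2) = 0.834s − 1.668, so -0.014s = -0.668 and s = 47.7143.
Then a = 0.82×47.7143 = 39.126 and b = s−a = 8.589.

a = 39.126, b = 8.589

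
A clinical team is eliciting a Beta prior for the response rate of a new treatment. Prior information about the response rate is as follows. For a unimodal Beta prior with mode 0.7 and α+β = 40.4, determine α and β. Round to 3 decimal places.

Mode = (α−1)/(κ−2) with κ = α+β, so α−1 = 0.7·38.4 = 26.880.
α = 27.880; β = κ − α = 12.520.

α = 27.880, β = 12.520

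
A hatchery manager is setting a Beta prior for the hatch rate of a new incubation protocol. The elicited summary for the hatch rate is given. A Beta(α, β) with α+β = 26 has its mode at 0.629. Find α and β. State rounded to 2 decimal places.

α = 16.10, β = 9.90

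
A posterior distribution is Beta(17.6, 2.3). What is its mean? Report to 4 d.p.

0.8844

The Beta mean is α/(α+β) = 17.6/(17.6+2.3) = 0.8844.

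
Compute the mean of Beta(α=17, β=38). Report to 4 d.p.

E[X] = α/(α+β) = 17/55 = 0.3091.

0.3091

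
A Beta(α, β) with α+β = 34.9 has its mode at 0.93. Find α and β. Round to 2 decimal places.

For α,β>1 the mode is (α−1)/(α+β−2), so α = mode·(κ−2)+1 = 0.93×32.9+1 = 31.60.
And β = (1−mode)·(κ−2)+1 = 0.07×32.9+1 = 3.30.

α = 31.60, β = 3.30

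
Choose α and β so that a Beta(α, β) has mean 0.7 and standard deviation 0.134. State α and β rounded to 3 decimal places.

α = 7.487, β = 3.209

σ² = 0.134² = 0.017956.
With s = α+β, Var = μ(1−μ)/(s+1), so s+1 = (0.7×0.3)/0.017956 = 11.6953 and s = 10.6953.
α = μs = 7.487, β = (1−μ)s = 3.209.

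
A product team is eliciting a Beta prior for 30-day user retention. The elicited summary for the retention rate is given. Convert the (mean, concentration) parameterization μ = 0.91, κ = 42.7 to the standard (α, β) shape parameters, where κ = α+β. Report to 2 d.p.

α = 38.86, β = 3.84

Split κ in proportion μ : (1−μ): α = 0.91·42.7 = 38.86, β = 42.7 − 38.86 = 3.84.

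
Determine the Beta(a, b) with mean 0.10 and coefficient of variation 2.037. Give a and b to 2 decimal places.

σ = CV·μ = 2.037×0.10 = 0.20370, so σ² = 0.041494.
s+1 = μ(1−μ)/σ² = 0.0900/0.041494 = 2.1690, so s = a+b = 1.1690.
a = μs = 0.12, b = (1−μ)s = 1.05.

a = 0.12, b = 1.05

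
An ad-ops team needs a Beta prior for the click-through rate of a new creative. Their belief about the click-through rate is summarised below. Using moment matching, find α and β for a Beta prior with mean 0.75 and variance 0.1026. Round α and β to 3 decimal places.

By moment matching, α+β = μ(1−μ)/σ² − 1 = (0.75·0.25)/0.1026 − 1 = 1.8275 − 1 = 0.8275.
Since α/(α+β) = μ, α = 0.75·0.8275 = 0.621 and β = 0.25·0.8275 = 0.207.

α = 0.621, β = 0.207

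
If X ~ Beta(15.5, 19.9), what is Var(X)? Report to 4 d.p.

α+β = 35.4 and αβ = 308.45, so Var = αβ/[(α+β)²(α+β+1)] = 308.45/45615.024 = 0.0068.

0.0068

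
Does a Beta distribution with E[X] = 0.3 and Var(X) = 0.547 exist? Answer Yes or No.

The Beta variance bound is σ² < μ(1−μ).
Here μ(1−μ) = 0.3×0.7 = 0.21, and 0.547 ≥ 0.21.

No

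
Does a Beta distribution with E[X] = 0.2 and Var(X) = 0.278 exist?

No

For any Beta, Var(X) < E[X]·(1−E[X]).
Here μ(1−μ) = 0.2×0.8 = 0.16, and 0.278 ≥ 0.16.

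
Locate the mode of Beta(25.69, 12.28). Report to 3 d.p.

0.686

With α,β > 1, mode = (α−1)/(α+β−2) = 24.69/35.97 = 0.686.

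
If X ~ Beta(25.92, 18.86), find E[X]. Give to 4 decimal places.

0.5788

E[X] = α/(α+β) = 25.92/44.78 = 0.5788.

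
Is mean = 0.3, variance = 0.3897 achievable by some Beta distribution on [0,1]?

No

For any Beta, Var(X) < E[X]·(1−E[X]).
Here μ(1−μ) = 0.3×0.7 = 0.21, and 0.3897 ≥ 0.21.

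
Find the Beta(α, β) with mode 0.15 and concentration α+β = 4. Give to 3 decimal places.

α = 1.300, β = 2.700

Since the density peak of Beta(α,β) is at (α−1)/(α+β−2),
α = 1 + 0.15(4−2) = 1.300 and β = 4 − 1.300 = 2.700.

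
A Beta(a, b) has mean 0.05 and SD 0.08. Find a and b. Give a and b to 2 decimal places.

a = 0.32, b = 6.10

Variance = 0.08² = 0.0064. The moment-matching identity a+b = μ(1−μ)/Var − 1 gives
a+b = 0.0475/0.0064 − 1 = 6.4219, so a = μ·6.4219 = 0.32 and b = (1−μ)·6.4219 = 6.10.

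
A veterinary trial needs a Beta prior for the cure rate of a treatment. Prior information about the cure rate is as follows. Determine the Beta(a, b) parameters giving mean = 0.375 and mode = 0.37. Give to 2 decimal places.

Let s = a+b. Mean gives a = μs = 0.375s; mode gives (a−1)/(s−2) = 0.37.
Substituting: 0.375s − 1 = 0.37(s−2) = 0.37s − 0.74, so 0.005s = 0.26 and s = 52.0000.
Then a = 0.375×52.0000 = 19.50 and b = s−a = 32.50.

a = 19.50, b = 32.50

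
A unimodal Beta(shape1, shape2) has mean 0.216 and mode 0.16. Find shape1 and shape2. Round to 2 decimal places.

Let s = shape1+shape2. Mean gives shape1 = μs = 0.216s; mode gives (shape1−1)/(s−2) = 0.16.
Substituting: 0.216s − 1 = 0.16(s−2) = 0.16s − 0.32, so 0.056s = 0.68 and s = 12.1429.
Then shape1 = 0.216×12.1429 = 2.62 and shape2 = s−shape1 = 9.52.

shape1 = 2.62, shape2 = 9.52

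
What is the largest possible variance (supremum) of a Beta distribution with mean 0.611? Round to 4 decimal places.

For fixed mean μ the Beta variance is μ(1−μ)/(α+β+1), increasing as α+β decreases.
Its least upper bound (not attained) is μ(1−μ) = 0.611·0.389 = 0.2377.

0.2377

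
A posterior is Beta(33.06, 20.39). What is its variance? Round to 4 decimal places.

0.0043

μ = 33.06/53.45 = 0.618522; Var = μ(1−μ)/(α+β+1) = 0.2359525/54.45 = 0.0043.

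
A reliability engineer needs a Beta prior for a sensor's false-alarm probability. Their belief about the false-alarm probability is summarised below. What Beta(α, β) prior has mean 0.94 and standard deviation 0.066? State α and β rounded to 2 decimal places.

First σ² = 0.004356. Setting α = μn, β = (1−μ)n with n = α+β,
μ(1−μ)/(n+1) = 0.004356 ⇒ n+1 = 0.0564/0.004356 = 12.9477 ⇒ n = 11.9477.
Hence α = 0.94×11.9477 = 11.23, β = 0.06×11.9477 = 0.72.

α = 11.23, β = 0.72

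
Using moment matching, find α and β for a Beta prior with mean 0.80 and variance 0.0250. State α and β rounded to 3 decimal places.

α = 4.320, β = 1.080

Let s = α+β. The Beta variance is μ(1−μ)/(s+1).
So s+1 = μ(1−μ)/σ² = (0.80×0.20)/0.0250 = 0.1600/0.0250 = 6.4000, giving s = 5.4000.
Then α = μs = 0.80×5.4000 = 4.320 and β = (1−μ)s = 0.20×5.4000 = 1.080.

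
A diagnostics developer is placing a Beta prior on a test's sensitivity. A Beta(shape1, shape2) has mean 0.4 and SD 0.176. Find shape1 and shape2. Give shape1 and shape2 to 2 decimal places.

First σ² = 0.030976. Setting shape1 = μn, shape2 = (1−μ)n with n = shape1+shape2,
μ(1−μ)/(n+1) = 0.030976 ⇒ n+1 = 0.24/0.030976 = 7.7479 ⇒ n = 6.7479.
Hence shape1 = 0.4×6.7479 = 2.70, shape2 = 0.6×6.7479 = 4.05.

shape1 = 2.70, shape2 = 4.05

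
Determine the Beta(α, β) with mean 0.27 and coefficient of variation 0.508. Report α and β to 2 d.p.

σ = CV·μ = 0.508×0.27 = 0.13716, so σ² = 0.018813.
s+1 = μ(1−μ)/σ² = 0.1971/0.018813 = 10.4769, so s = α+β = 9.4769.
α = μs = 2.56, β = (1−μ)s = 6.92.

α = 2.56, β = 6.92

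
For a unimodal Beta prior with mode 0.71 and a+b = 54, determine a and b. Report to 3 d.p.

a = 37.920, b = 16.080

For a,b>1 the mode is (a−1)/(a+b−2), so a = mode·(κ−2)+1 = 0.71×52+1 = 37.920.
And b = (1−mode)·(κ−2)+1 = 0.29×52+1 = 16.080.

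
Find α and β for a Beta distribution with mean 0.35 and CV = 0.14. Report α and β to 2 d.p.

σ = CV·μ = 0.14×0.35 = 0.04900, so σ² = 0.002401.
s+1 = μ(1−μ)/σ² = 0.2275/0.002401 = 94.7522, so s = α+β = 93.7522.
α = μs = 32.81, β = (1−μ)s = 60.94.

α = 32.81, β = 60.94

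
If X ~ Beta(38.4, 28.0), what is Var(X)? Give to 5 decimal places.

α+β = 66.4 and αβ = 1075.20, so Var = αβ/[(α+β)²(α+β+1)] = 1075.20/297163.904 = 0.00362.

0.00362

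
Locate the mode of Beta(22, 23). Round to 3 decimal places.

0.488

With α,β > 1, mode = (α−1)/(α+β−2) = 21/43 = 0.488.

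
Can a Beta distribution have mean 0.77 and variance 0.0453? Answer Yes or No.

Yes

A Beta with mean μ has variance μ(1−μ)/(α+β+1) < μ(1−μ).
Here μ(1−μ) = 0.77×0.23 = 0.1771, and 0.0453 < 0.1771.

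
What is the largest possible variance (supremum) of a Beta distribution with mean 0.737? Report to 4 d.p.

Var = μ(1−μ)/(α+β+1), which approaches μ(1−μ) as α+β → 0.
So the supremum is μ(1−μ) = 0.737×0.263 = 0.1938.

0.1938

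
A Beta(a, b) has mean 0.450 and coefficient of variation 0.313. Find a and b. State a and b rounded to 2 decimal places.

a = 5.16, b = 6.31

Var = (CV·μ)² = (0.313×0.450)² = 0.019839.
a+b = μ(1−μ)/Var − 1 = 0.247500/0.019839 − 1 = 11.4756.
Thus a = 0.450·11.4756 = 5.16 and b = 0.550·11.4756 = 6.31.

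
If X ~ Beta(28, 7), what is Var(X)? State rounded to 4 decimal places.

μ = 28/35 = 0.800000; Var = μ(1−μ)/(α+β+1) = 0.1600000/36 = 0.0044.

0.0044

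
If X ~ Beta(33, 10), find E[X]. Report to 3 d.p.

0.767

The Beta mean is α/(α+β) = 33/(33+10) = 0.767.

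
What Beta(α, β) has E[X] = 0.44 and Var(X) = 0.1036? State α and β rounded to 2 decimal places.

α = 0.61, β = 0.77

Let s = α+β. The Beta variance is μ(1−μ)/(s+1).
So s+1 = μ(1−μ)/σ² = (0.44×0.56)/0.1036 = 0.2464/0.1036 = 2.3784, giving s = 1.3784.
Then α = μs = 0.44×1.3784 = 0.61 and β = (1−μ)s = 0.56×1.3784 = 0.77.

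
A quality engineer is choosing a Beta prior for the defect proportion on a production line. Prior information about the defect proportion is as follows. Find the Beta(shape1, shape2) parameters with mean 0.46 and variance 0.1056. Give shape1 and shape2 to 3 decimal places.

shape1 = 0.622, shape2 = 0.730

By moment matching, shape1+shape2 = μ(1−μ)/σ² − 1 = (0.46·0.54)/0.1056 − 1 = 2.3523 − 1 = 1.3523.
Since shape1/(shape1+shape2) = μ, shape1 = 0.46·1.3523 = 0.622 and shape2 = 0.54·1.3523 = 0.730.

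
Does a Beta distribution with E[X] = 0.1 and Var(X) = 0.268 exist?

The Beta variance bound is σ² < μ(1−μ).
Here μ(1−μ) = 0.1×0.9 = 0.09, and 0.268 ≥ 0.09.

No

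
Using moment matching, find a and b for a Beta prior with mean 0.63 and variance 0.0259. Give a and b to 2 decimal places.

a = 5.04, b = 2.96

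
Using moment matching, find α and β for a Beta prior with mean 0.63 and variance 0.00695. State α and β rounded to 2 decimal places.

α = 20.50, β = 12.04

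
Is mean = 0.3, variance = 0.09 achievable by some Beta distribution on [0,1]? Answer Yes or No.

Yes

The Beta variance bound is σ² < μ(1−μ).
Here μ(1−μ) = 0.3×0.7 = 0.21, and 0.09 < 0.21.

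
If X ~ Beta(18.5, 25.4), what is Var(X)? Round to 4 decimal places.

0.0054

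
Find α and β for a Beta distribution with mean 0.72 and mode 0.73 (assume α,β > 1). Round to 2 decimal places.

α = 33.12, β = 12.88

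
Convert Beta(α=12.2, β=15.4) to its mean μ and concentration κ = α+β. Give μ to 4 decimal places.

κ = α+β = 12.2+15.4 = 27.6; μ = α/κ = 12.2/27.6 = 0.4420.

μ = 0.4420, κ = 27.6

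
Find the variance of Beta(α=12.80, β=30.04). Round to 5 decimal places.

0.00478

α+β = 42.84 and αβ = 384.5120, so Var = αβ/[(α+β)²(α+β+1)] = 384.5120/80458.043904 = 0.00478.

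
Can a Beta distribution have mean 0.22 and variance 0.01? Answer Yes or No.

A Beta with mean μ has variance μ(1−μ)/(α+β+1) < μ(1−μ).
Here μ(1−μ) = 0.22×0.78 = 0.1716, and 0.01 < 0.1716.

Yes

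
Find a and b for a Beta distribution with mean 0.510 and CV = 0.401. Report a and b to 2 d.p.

a = 2.54, b = 2.44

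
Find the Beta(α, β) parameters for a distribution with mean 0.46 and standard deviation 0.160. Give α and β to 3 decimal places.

Variance = 0.160² = 0.025600. The moment-matching identity α+β = μ(1−μ)/Var − 1 gives
α+β = 0.2484/0.025600 − 1 = 8.7031, so α = μ·8.7031 = 4.003 and β = (1−μ)·8.7031 = 4.700.

α = 4.003, β = 4.700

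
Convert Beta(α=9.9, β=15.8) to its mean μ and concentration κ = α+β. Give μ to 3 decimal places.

μ = 0.385, κ = 25.7

κ = α+β = 9.9+15.8 = 25.7; μ = α/κ = 9.9/25.7 = 0.385.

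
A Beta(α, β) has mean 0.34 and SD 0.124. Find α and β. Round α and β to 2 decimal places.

First σ² = 0.015376. Setting α = μn, β = (1−μ)n with n = α+β,
μ(1−μ)/(n+1) = 0.015376 ⇒ n+1 = 0.2244/0.015376 = 14.5942 ⇒ n = 13.5942.
Hence α = 0.34×13.5942 = 4.62, β = 0.66×13.5942 = 8.97.

α = 4.62, β = 8.97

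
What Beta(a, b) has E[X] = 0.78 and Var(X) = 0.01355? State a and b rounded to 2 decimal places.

Write ν = a+b; then a = μν and Var = μ(1−μ)/(ν+1).
ν = μ(1−μ)/Var − 1 = 0.1716/0.01355 − 1 = 11.6642.
a = 0.78·11.6642 = 9.10, b = 0.22·11.6642 = 2.57.

a = 9.10, b = 2.57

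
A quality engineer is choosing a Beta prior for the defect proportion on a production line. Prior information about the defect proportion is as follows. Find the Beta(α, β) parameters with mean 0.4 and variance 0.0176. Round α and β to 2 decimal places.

α = 5.05, β = 7.58

By moment matching, α+β = μ(1−μ)/σ² − 1 = (0.4·0.6)/0.0176 − 1 = 13.6364 − 1 = 12.6364.
Since α/(α+β) = μ, α = 0.4·12.6364 = 5.05 and β = 0.6·12.6364 = 7.58.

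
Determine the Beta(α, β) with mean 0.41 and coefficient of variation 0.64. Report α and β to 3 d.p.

α = 1.030, β = 1.483

σ = CV·μ = 0.64×0.41 = 0.26240, so σ² = 0.068854.
s+1 = μ(1−μ)/σ² = 0.2419/0.068854 = 3.5132, so s = α+β = 2.5132.
α = μs = 1.030, β = (1−μ)s = 1.483.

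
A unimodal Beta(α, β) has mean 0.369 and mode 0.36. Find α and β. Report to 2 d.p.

α = 11.48, β = 19.63

Let s = α+β. Mean gives α = μs = 0.369s; mode gives (α−1)/(s−2) = 0.36.
Substituting: 0.369s − 1 = 0.36(s−2) = 0.36s − 0.72, so 0.009s = 0.28 and s = 31.1111.
Then α = 0.369×31.1111 = 11.48 and β = s−α = 19.63.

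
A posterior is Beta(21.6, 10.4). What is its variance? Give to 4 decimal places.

0.0066

μ = 21.6/32.0 = 0.675000; Var = μ(1−μ)/(α+β+1) = 0.2193750/33.0 = 0.0066.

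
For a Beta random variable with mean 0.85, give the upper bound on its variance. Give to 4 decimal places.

0.1275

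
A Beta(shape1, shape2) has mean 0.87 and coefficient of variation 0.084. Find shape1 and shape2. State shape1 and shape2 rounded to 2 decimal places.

shape1 = 17.55, shape2 = 2.62

σ = CV·μ = 0.084×0.87 = 0.07308, so σ² = 0.005341.
s+1 = μ(1−μ)/σ² = 0.1131/0.005341 = 21.1771, so s = shape1+shape2 = 20.1771.
shape1 = μs = 17.55, shape2 = (1−μ)s = 2.62.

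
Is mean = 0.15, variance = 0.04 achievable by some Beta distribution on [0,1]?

Yes

For any Beta, Var(X) < E[X]·(1−E[X]).
Here μ(1−μ) = 0.15×0.85 = 0.1275, and 0.04 < 0.1275.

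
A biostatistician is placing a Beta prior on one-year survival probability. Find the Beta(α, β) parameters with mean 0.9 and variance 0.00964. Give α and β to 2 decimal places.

Let s = α+β. The Beta variance is μ(1−μ)/(s+1).
So s+1 = μ(1−μ)/σ² = (0.9×0.1)/0.00964 = 0.09/0.00964 = 9.3361, giving s = 8.3361.
Then α = μs = 0.9×8.3361 = 7.50 and β = (1−μ)s = 0.1×8.3361 = 0.83.

α = 7.50, β = 0.83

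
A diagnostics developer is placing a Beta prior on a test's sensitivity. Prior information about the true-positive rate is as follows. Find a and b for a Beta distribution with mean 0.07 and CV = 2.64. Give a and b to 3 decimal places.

a = 0.063, b = 0.843

σ = CV·μ = 2.64×0.07 = 0.18480, so σ² = 0.034151.
s+1 = μ(1−μ)/σ² = 0.0651/0.034151 = 1.9062, so s = a+b = 0.9062.
a = μs = 0.063, b = (1−μ)s = 0.843.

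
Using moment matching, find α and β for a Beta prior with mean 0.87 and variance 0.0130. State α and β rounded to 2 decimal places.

α = 6.70, β = 1.00

Write ν = α+β; then α = μν and Var = μ(1−μ)/(ν+1).
ν = μ(1−μ)/Var − 1 = 0.1131/0.0130 − 1 = 7.7000.
α = 0.87·7.7000 = 6.70, β = 0.13·7.7000 = 1.00.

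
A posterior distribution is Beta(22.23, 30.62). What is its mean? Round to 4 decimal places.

0.4206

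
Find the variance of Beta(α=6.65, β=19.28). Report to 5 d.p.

μ = 6.65/25.93 = 0.256460; Var = μ(1−μ)/(α+β+1) = 0.1906881/26.93 = 0.00708.

0.00708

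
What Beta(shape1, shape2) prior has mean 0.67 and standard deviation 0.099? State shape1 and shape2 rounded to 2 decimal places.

shape1 = 14.44, shape2 = 7.11

First σ² = 0.009801. Setting shape1 = μn, shape2 = (1−μ)n with n = shape1+shape2,
μ(1−μ)/(n+1) = 0.009801 ⇒ n+1 = 0.2211/0.009801 = 22.5589 ⇒ n = 21.5589.
Hence shape1 = 0.67×21.5589 = 14.44, shape2 = 0.33×21.5589 = 7.11.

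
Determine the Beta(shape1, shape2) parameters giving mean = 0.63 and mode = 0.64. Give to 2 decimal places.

shape1 = 17.64, shape2 = 10.36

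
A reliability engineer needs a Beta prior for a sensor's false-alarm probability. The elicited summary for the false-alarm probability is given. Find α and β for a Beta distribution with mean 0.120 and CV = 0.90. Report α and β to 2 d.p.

α = 0.97, β = 7.09

σ = CV·μ = 0.90×0.120 = 0.10800, so σ² = 0.011664.
s+1 = μ(1−μ)/σ² = 0.105600/0.011664 = 9.0535, so s = α+β = 8.0535.
α = μs = 0.97, β = (1−μ)s = 7.09.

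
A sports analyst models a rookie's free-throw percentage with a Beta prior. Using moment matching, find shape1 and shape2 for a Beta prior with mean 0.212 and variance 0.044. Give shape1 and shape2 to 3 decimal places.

shape1 = 0.593, shape2 = 2.204

Let s = shape1+shape2. The Beta variance is μ(1−μ)/(s+1).
So s+1 = μ(1−μ)/σ² = (0.212×0.788)/0.044 = 0.167056/0.044 = 3.7967, giving s = 2.7967.
Then shape1 = μs = 0.212×2.7967 = 0.593 and shape2 = (1−μ)s = 0.788×2.7967 = 2.204.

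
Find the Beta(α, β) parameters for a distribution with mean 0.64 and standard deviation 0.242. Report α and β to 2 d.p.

Variance = 0.242² = 0.058564. The moment-matching identity α+β = μ(1−μ)/Var − 1 gives
α+β = 0.2304/0.058564 − 1 = 2.9342, so α = μ·2.9342 = 1.88 and β = (1−μ)·2.9342 = 1.06.

α = 1.88, β = 1.06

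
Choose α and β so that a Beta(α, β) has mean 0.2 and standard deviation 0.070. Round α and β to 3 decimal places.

α = 6.331, β = 25.322

First σ² = 0.004900. Setting α = μn, β = (1−μ)n with n = α+β,
μ(1−μ)/(n+1) = 0.004900 ⇒ n+1 = 0.16/0.004900 = 32.6531 ⇒ n = 31.6531.
Hence α = 0.2×31.6531 = 6.331, β = 0.8×31.6531 = 25.322.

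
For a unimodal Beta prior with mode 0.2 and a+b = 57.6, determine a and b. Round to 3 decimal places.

a = 12.120, b = 45.480

For a,b>1 the mode is (a−1)/(a+b−2), so a = mode·(κ−2)+1 = 0.2×55.6+1 = 12.120.
And b = (1−mode)·(κ−2)+1 = 0.8×55.6+1 = 45.480.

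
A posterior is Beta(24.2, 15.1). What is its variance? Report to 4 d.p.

0.0059

Var = αβ/[(α+β)²(α+β+1)] = (24.2×15.1)/(39.3²×40.3) = 365.42/62242.947 = 0.0059.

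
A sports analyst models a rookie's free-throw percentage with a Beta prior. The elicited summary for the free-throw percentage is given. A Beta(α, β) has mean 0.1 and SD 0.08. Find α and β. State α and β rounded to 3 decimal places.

First σ² = 0.0064. Setting α = μn, β = (1−μ)n with n = α+β,
μ(1−μ)/(n+1) = 0.0064 ⇒ n+1 = 0.09/0.0064 = 14.0625 ⇒ n = 13.0625.
Hence α = 0.1×13.0625 = 1.306, β = 0.9×13.0625 = 11.756.

α = 1.306, β = 11.756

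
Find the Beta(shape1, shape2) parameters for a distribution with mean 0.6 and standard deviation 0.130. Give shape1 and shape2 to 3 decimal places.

First σ² = 0.016900. Setting shape1 = μn, shape2 = (1−μ)n with n = shape1+shape2,
μ(1−μ)/(n+1) = 0.016900 ⇒ n+1 = 0.24/0.016900 = 14.2012 ⇒ n = 13.2012.
Hence shape1 = 0.6×13.2012 = 7.921, shape2 = 0.4×13.2012 = 5.280.

shape1 = 7.921, shape2 = 5.280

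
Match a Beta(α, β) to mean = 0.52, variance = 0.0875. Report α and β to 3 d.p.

Let s = α+β. The Beta variance is μ(1−μ)/(s+1).
So s+1 = μ(1−μ)/σ² = (0.52×0.48)/0.0875 = 0.2496/0.0875 = 2.8526, giving s = 1.8526.
Then α = μs = 0.52×1.8526 = 0.963 and β = (1−μ)s = 0.48×1.8526 = 0.889.

α = 0.963, β = 0.889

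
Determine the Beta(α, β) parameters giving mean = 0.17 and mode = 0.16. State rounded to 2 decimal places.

With s = α+β: μ = α/s and mode = (α−1)/(s−2). Eliminating α = μs,
μs − 1 = m(s−2) ⇒ s(μ−m) = 1−2m ⇒ s = 0.68/0.01 = 68.0000.
So α = μs = 11.56, β = (1−μ)s = 56.44.

α = 11.56, β = 56.44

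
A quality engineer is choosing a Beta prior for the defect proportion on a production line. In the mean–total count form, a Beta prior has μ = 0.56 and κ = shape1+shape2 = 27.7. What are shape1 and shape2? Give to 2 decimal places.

shape1 = 15.51, shape2 = 12.19

Split κ in proportion μ : (1−μ): shape1 = 0.56·27.7 = 15.51, shape2 = 27.7 − 15.51 = 12.19.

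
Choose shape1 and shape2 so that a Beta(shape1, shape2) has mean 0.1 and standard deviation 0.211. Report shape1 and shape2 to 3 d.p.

shape1 = 0.102, shape2 = 0.919

σ² = 0.211² = 0.044521.
With s = shape1+shape2, Var = μ(1−μ)/(s+1), so s+1 = (0.1×0.9)/0.044521 = 2.0215 and s = 1.0215.
shape1 = μs = 0.102, shape2 = (1−μ)s = 0.919.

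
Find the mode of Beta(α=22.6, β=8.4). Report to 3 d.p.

0.745

The density x^(α−1)(1−x)^(β−1) is maximised at (α−1)/(α+β−2) = 21.6/29.0 = 0.745.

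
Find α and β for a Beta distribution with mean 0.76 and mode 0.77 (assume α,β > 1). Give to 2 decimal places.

Let s = α+β. Mean gives α = μs = 0.76s; mode gives (α−1)/(s−2) = 0.77.
Substituting: 0.76s − 1 = 0.77(s−2) = 0.77s − 1.54, so -0.01s = -0.54 and s = 54.0000.
Then α = 0.76×54.0000 = 41.04 and β = s−α = 12.96.

α = 41.04, β = 12.96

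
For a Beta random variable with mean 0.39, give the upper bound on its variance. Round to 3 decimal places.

0.238

Var = μ(1−μ)/(α+β+1), which approaches μ(1−μ) as α+β → 0.
So the supremum is μ(1−μ) = 0.39×0.61 = 0.238.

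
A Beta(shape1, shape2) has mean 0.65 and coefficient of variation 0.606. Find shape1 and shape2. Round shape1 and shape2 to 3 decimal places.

σ = CV·μ = 0.606×0.65 = 0.39390, so σ² = 0.155157.
s+1 = μ(1−μ)/σ² = 0.2275/0.155157 = 1.4663, so s = shape1+shape2 = 0.4663.
shape1 = μs = 0.303, shape2 = (1−μ)s = 0.163.

shape1 = 0.303, shape2 = 0.163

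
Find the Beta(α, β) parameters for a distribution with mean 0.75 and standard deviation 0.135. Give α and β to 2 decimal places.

First σ² = 0.018225. Setting α = μn, β = (1−μ)n with n = α+β,
μ(1−μ)/(n+1) = 0.018225 ⇒ n+1 = 0.1875/0.018225 = 10.2881 ⇒ n = 9.2881.
Hence α = 0.75×9.2881 = 6.97, β = 0.25×9.2881 = 2.32.

α = 6.97, β = 2.32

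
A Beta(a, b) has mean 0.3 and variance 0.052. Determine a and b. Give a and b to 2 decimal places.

a = 0.91, b = 2.13

By moment matching, a+b = μ(1−μ)/σ² − 1 = (0.3·0.7)/0.052 − 1 = 4.0385 − 1 = 3.0385.
Since a/(a+b) = μ, a = 0.3·3.0385 = 0.91 and b = 0.7·3.0385 = 2.13.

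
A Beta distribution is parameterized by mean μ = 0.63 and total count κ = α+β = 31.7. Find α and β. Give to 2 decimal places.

α = 19.97, β = 11.73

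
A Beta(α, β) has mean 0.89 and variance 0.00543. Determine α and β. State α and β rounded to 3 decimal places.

Write ν = α+β; then α = μν and Var = μ(1−μ)/(ν+1).
ν = μ(1−μ)/Var − 1 = 0.0979/0.00543 − 1 = 17.0295.
α = 0.89·17.0295 = 15.156, β = 0.11·17.0295 = 1.873.

α = 15.156, β = 1.873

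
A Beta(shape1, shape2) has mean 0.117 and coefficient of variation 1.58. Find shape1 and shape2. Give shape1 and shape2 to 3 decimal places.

shape1 = 0.237, shape2 = 1.786

Var = (CV·μ)² = (1.58×0.117)² = 0.034173.
shape1+shape2 = μ(1−μ)/Var − 1 = 0.103311/0.034173 − 1 = 2.0232.
Thus shape1 = 0.117·2.0232 = 0.237 and shape2 = 0.883·2.0232 = 1.786.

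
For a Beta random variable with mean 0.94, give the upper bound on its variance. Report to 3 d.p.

0.056

Var = μ(1−μ)/(α+β+1), which approaches μ(1−μ) as α+β → 0.
So the supremum is μ(1−μ) = 0.94×0.06 = 0.056.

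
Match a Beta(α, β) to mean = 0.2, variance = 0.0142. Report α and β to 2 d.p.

α = 2.05, β = 8.21

Let s = α+β. The Beta variance is μ(1−μ)/(s+1).
So s+1 = μ(1−μ)/σ² = (0.2×0.8)/0.0142 = 0.16/0.0142 = 11.2676, giving s = 10.2676.
Then α = μs = 0.2×10.2676 = 2.05 and β = (1−μ)s = 0.8×10.2676 = 8.21.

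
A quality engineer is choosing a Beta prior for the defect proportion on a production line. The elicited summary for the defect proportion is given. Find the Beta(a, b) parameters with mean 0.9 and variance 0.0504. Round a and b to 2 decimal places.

Let s = a+b. The Beta variance is μ(1−μ)/(s+1).
So s+1 = μ(1−μ)/σ² = (0.9×0.1)/0.0504 = 0.09/0.0504 = 1.7857, giving s = 0.7857.
Then a = μs = 0.9×0.7857 = 0.71 and b = (1−μ)s = 0.1×0.7857 = 0.08.

a = 0.71, b = 0.08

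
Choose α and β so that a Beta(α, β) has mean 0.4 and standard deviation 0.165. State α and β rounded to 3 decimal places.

Variance = 0.165² = 0.027225. The moment-matching identity α+β = μ(1−μ)/Var − 1 gives
α+β = 0.24/0.027225 − 1 = 7.8154, so α = μ·7.8154 = 3.126 and β = (1−μ)·7.8154 = 4.689.

α = 3.126, β = 4.689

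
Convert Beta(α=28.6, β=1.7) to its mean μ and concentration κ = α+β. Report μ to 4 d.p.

κ = α+β = 28.6+1.7 = 30.3; μ = α/κ = 28.6/30.3 = 0.9439.

μ = 0.9439, κ = 30.3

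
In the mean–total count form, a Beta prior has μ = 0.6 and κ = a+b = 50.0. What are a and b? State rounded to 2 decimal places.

Split κ in proportion μ : (1−μ): a = 0.6·50.0 = 30.00, b = 50.0 − 30.00 = 20.00.

a = 30.00, b = 20.00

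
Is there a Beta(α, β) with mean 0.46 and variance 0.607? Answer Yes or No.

No

A Beta with mean μ has variance μ(1−μ)/(α+β+1) < μ(1−μ).
Here μ(1−μ) = 0.46×0.54 = 0.2484, and 0.607 ≥ 0.2484.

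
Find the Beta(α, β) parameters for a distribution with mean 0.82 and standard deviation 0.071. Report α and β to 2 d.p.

α = 23.19, β = 5.09

Variance = 0.071² = 0.005041. The moment-matching identity α+β = μ(1−μ)/Var − 1 gives
α+β = 0.1476/0.005041 − 1 = 28.2799, so α = μ·28.2799 = 23.19 and β = (1−μ)·28.2799 = 5.09.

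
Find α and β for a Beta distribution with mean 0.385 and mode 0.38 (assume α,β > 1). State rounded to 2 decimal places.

Let s = α+β. Mean gives α = μs = 0.385s; mode gives (α−1)/(s−2) = 0.38.
Substituting: 0.385s − 1 = 0.38(s−2) = 0.38s − 0.76, so 0.005s = 0.24 and s = 48.0000.
Then α = 0.385×48.0000 = 18.48 and β = s−α = 29.52.

α = 18.48, β = 29.52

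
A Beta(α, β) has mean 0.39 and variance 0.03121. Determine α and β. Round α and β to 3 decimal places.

α = 2.583, β = 4.040

Write ν = α+β; then α = μν and Var = μ(1−μ)/(ν+1).
ν = μ(1−μ)/Var − 1 = 0.2379/0.03121 − 1 = 6.6226.
α = 0.39·6.6226 = 2.583, β = 0.61·6.6226 = 4.040.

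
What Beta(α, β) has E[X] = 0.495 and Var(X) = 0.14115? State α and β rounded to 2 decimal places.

α = 0.38, β = 0.39

By moment matching, α+β = μ(1−μ)/σ² − 1 = (0.495·0.505)/0.14115 − 1 = 1.7710 − 1 = 0.7710.
Since α/(α+β) = μ, α = 0.495·0.7710 = 0.38 and β = 0.505·0.7710 = 0.39.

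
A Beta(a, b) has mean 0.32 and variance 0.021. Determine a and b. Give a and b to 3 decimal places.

a = 2.996, b = 6.366

Let s = a+b. The Beta variance is μ(1−μ)/(s+1).
So s+1 = μ(1−μ)/σ² = (0.32×0.68)/0.021 = 0.2176/0.021 = 10.3619, giving s = 9.3619.
Then a = μs = 0.32×9.3619 = 2.996 and b = (1−μ)s = 0.68×9.3619 = 6.366.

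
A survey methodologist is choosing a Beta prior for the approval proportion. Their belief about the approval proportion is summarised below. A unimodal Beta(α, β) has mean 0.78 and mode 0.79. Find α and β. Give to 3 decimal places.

Let s = α+β. Mean gives α = μs = 0.78s; mode gives (α−1)/(s−2) = 0.79.
Substituting: 0.78s − 1 = 0.79(s−2) = 0.79s − 1.58, so -0.01s = -0.58 and s = 58.0000.
Then α = 0.78×58.0000 = 45.240 and β = s−α = 12.760.

α = 45.240, β = 12.760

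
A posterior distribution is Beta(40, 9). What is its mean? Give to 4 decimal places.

E[X] = α/(α+β) = 40/49 = 0.8163.

0.8163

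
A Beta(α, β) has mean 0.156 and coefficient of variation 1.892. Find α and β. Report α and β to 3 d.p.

α = 0.080, β = 0.432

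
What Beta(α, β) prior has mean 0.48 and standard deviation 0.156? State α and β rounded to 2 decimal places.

α = 4.44, β = 4.81

First σ² = 0.024336. Setting α = μn, β = (1−μ)n with n = α+β,
μ(1−μ)/(n+1) = 0.024336 ⇒ n+1 = 0.2496/0.024336 = 10.2564 ⇒ n = 9.2564.
Hence α = 0.48×9.2564 = 4.44, β = 0.52×9.2564 = 4.81.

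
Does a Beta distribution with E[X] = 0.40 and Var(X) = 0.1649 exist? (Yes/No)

Yes

For any Beta, Var(X) < E[X]·(1−E[X]).
Here μ(1−μ) = 0.40×0.60 = 0.2400, and 0.1649 < 0.2400.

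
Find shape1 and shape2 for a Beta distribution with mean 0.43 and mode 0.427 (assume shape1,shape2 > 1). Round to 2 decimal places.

shape1 = 20.93, shape2 = 27.74

Let s = shape1+shape2. Mean gives shape1 = μs = 0.43s; mode gives (shape1−1)/(s−2) = 0.427.
Substituting: 0.43s − 1 = 0.427(s−2) = 0.427s − 0.854, so 0.003s = 0.146 and s = 48.6667.
Then shape1 = 0.43×48.6667 = 20.93 and shape2 = s−shape1 = 27.74.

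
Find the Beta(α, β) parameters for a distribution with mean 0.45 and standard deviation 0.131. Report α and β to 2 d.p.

Variance = 0.131² = 0.017161. The moment-matching identity α+β = μ(1−μ)/Var − 1 gives
α+β = 0.2475/0.017161 − 1 = 13.4222, so α = μ·13.4222 = 6.04 and β = (1−μ)·13.4222 = 7.38.

α = 6.04, β = 7.38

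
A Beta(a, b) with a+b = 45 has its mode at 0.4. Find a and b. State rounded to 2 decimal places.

a = 18.20, b = 26.80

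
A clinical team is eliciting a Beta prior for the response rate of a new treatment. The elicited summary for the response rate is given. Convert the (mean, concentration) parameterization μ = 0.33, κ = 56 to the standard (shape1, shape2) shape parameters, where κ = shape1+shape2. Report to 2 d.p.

Split κ in proportion μ : (1−μ): shape1 = 0.33·56 = 18.48, shape2 = 56 − 18.48 = 37.52.

shape1 = 18.48, shape2 = 37.52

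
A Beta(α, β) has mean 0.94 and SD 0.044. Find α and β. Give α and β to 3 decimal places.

α = 26.444, β = 1.688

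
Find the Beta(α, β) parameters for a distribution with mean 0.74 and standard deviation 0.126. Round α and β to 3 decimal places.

α = 8.228, β = 2.891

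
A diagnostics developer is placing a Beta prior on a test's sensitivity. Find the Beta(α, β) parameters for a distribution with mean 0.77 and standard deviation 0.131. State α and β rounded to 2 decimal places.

σ² = 0.131² = 0.017161.
With s = α+β, Var = μ(1−μ)/(s+1), so s+1 = (0.77×0.23)/0.017161 = 10.3199 and s = 9.3199.
α = μs = 7.18, β = (1−μ)s = 2.14.

α = 7.18, β = 2.14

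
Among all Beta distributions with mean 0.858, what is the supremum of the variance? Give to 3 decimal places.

0.122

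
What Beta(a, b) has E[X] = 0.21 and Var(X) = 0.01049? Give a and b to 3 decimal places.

a = 3.111, b = 11.704

By moment matching, a+b = μ(1−μ)/σ² − 1 = (0.21·0.79)/0.01049 − 1 = 15.8151 − 1 = 14.8151.
Since a/(a+b) = μ, a = 0.21·14.8151 = 3.111 and b = 0.79·14.8151 = 11.704.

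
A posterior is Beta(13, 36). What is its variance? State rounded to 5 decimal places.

Var = αβ/[(α+β)²(α+β+1)] = (13×36)/(49²×50) = 468/120050 = 0.00390.

0.00390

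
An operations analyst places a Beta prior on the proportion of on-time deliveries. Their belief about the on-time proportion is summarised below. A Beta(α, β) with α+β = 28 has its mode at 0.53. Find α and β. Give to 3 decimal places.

α = 14.780, β = 13.220

For α,β>1 the mode is (α−1)/(α+β−2), so α = mode·(κ−2)+1 = 0.53×26+1 = 14.780.
And β = (1−mode)·(κ−2)+1 = 0.47×26+1 = 13.220.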